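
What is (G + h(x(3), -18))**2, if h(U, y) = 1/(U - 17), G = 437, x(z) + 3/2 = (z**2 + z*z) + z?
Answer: 4782969/25 ≈ 1.9132e+5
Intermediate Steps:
x(z) = -3/2 + z + 2*z**2 (x(z) = -3/2 + ((z**2 + z*z) + z) = -3/2 + ((z**2 + z**2) + z) = -3/2 + (2*z**2 + z) = -3/2 + (z + 2*z**2) = -3/2 + z + 2*z**2)
h(U, y) = 1/(-17 + U)
(G + h(x(3), -18))**2 = (437 + 1/(-17 + (-3/2 + 3 + 2*3**2)))**2 = (437 + 1/(-17 + (-3/2 + 3 + 2*9)))**2 = (437 + 1/(-17 + (-3/2 + 3 + 18)))**2 = (437 + 1/(-17 + 39/2))**2 = (437 + 1/(5/2))**2 = (437 + 2/5)**2 = (2187/5)**2 = 4782969/25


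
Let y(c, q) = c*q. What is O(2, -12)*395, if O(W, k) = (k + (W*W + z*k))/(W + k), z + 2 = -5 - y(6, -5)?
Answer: 11218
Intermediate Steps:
z = 23 (z = -2 + (-5 - 6*(-5)) = -2 + (-5 - 1*(-30)) = -2 + (-5 + 30) = -2 + 25 = 23)
O(W, k) = (W² + 24*k)/(W + k) (O(W, k) = (k + (W*W + 23*k))/(W + k) = (k + (W² + 23*k))/(W + k) = (W² + 24*k)/(W + k))
O(2, -12)*395 = ((2² + 24*(-12))/(2 - 12))*395 = ((4 - 288)/(-10))*395 = -⅒*(-284)*395 = (142/5)*395 = 11218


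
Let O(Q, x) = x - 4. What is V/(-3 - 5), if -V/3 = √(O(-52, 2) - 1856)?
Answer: 3*I*√1858/8 ≈ 16.164*I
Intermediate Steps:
O(Q, x) = -4 + x
V = -3*I*√1858 (V = -3*√((-4 + 2) - 1856) = -3*√(-2 - 1856) = -3*I*√1858 ≈ -129.31*I)
V/(-3 - 5) = (-3*I*√1858)/(-3 - 5) = (-3*I*√1858)/(-8) = -(-3)*I*√1858/8 = 3*I*√1858/8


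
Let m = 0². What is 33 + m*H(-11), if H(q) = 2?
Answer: 33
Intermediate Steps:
m = 0
33 + m*H(-11) = 33 + 0*2 = 33 + 0 = 33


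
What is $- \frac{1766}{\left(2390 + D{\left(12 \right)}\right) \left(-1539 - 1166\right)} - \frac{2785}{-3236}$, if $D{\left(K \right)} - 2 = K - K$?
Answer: $\frac{1126604211}{1308630310} \approx 0.8609$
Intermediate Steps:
$D{\left(K \right)} = 2$ ($D{\left(K \right)} = 2 + \left(K - K\right) = 2 + 0 = 2$)
$- \frac{1766}{\left(2390 + D{\left(12 \right)}\right) \left(-1539 - 1166\right)} - \frac{2785}{-3236} = - \frac{1766}{\left(2390 + 2\right) \left(-1539 - 1166\right)} - \frac{2785}{-3236} = - \frac{1766}{2392 \left(-2705\right)} - - \frac{2785}{3236} = - \frac{1766}{-6470360} + \frac{2785}{3236} = \left(-1766\right) \left(- \frac{1}{6470360}\right) + \frac{2785}{3236} = \frac{883}{3235180} + \frac{2785}{3236} = \frac{1126604211}{1308630310}$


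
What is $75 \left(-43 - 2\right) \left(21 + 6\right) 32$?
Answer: $-2916000$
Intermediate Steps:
$75 \left(-43 - 2\right) \left(21 + 6\right) 32 = 75 \left(\left(-45\right) 27\right) 32 = 75 \left(-1215\right) 32 = \left(-91125\right) 32 = -2916000$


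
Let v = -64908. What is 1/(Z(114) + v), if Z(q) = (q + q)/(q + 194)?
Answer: -77/4997859 ≈ -1.5407e-5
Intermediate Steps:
Z(q) = 2*q/(194 + q) (Z(q) = (2*q)/(194 + q) = 2*q/(194 + q))
1/(Z(114) + v) = 1/(2*114/(194 + 114) - 64908) = 1/(2*114/308 - 64908) = 1/(2*114*(1/308) - 64908) = 1/(57/77 - 64908) = 1/(-4997859/77) = -77/4997859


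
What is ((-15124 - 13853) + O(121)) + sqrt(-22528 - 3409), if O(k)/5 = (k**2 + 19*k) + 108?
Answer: 56263 + I*sqrt(25937) ≈ 56263.0 + 161.05*I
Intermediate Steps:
O(k) = 540 + 5*k**2 + 95*k (O(k) = 5*((k**2 + 19*k) + 108) = 5*(108 + k**2 + 19*k) = 540 + 5*k**2 + 95*k)
((-15124 - 13853) + O(121)) + sqrt(-22528 - 3409) = ((-15124 - 13853) + (540 + 5*121**2 + 95*121)) + sqrt(-22528 - 3409) = (-28977 + (540 + 5*14641 + 11495)) + sqrt(-25937) = (-28977 + (540 + 73205 + 11495)) + I*sqrt(25937) = (-28977 + 85240) + I*sqrt(25937) = 56263 + I*sqrt(25937)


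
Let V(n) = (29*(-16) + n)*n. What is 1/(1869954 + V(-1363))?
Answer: 1/4360155 ≈ 2.2935e-7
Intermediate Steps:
V(n) = n*(-464 + n) (V(n) = (-464 + n)*n = n*(-464 + n))
1/(1869954 + V(-1363)) = 1/(1869954 - 1363*(-464 - 1363)) = 1/(1869954 - 1363*(-1827)) = 1/(1869954 + 2490201) = 1/4360155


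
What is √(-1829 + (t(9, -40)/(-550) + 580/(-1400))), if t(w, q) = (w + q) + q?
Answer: I*√271145798/385 ≈ 42.77*I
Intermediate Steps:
t(w, q) = w + 2*q (t(w, q) = (q + w) + q = w + 2*q)
√(-1829 + (t(9, -40)/(-550) + 580/(-1400))) = √(-1829 + ((9 + 2*(-40))/(-550) + 580/(-1400))) = √(-1829 + ((9 - 80)*(-1/550) + 580*(-1/1400))) = √(-1829 + (-71*(-1/550) - 29/70)) = √(-1829 + (71/550 - 29/70)) = √(-1829 - 549/1925) = √(-3521374/1925) = I*√271145798/385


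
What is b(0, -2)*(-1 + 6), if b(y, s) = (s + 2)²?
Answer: 0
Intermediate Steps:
b(y, s) = (2 + s)²
b(0, -2)*(-1 + 6) = (2 - 2)²*(-1 + 6) = 0²*5 = 0*5 = 0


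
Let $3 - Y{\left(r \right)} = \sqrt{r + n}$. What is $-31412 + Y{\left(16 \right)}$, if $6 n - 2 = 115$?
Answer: $-31409 - \frac{\sqrt{142}}{2} \approx -31415.0$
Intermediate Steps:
$n = \frac{39}{2}$ ($n = \frac{1}{3} + \frac{1}{6} \cdot 115 = \frac{1}{3} + \frac{115}{6} = \frac{39}{2} \approx 19.5$)
$Y{\left(r \right)} = 3 - \sqrt{\frac{39}{2} + r}$ ($Y{\left(r \right)} = 3 - \sqrt{r + \frac{39}{2}} = 3 - \sqrt{\frac{39}{2} + r}$)
$-31412 + Y{\left(16 \right)} = -31412 + \left(3 - \frac{\sqrt{78 + 4 \cdot 16}}{2}\right) = -31412 + \left(3 - \frac{\sqrt{78 + 64}}{2}\right) = -31412 + \left(3 - \frac{\sqrt{142}}{2}\right) = -31409 - \frac{\sqrt{142}}{2}$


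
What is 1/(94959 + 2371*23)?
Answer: 1/149492 ≈ 6.6893e-6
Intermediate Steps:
1/(94959 + 2371*23) = 1/(94959 + 54533) = 1/149492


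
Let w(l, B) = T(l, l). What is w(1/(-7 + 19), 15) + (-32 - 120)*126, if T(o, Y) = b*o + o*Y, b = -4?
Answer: -2757935/144 ≈ -19152.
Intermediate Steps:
T(o, Y) = -4*o + Y*o (T(o, Y) = -4*o + o*Y = -4*o + Y*o)
w(l, B) = l*(-4 + l)
w(1/(-7 + 19), 15) + (-32 - 120)*126 = (-4 + 1/(-7 + 19))/(-7 + 19) + (-32 - 120)*126 = (-4 + 1/12)/12 - 152*126 = (-4 + 1/12)/12 - 19152 = (1/12)*(-47/12) - 19152 = -47/144 - 19152 = -2757935/144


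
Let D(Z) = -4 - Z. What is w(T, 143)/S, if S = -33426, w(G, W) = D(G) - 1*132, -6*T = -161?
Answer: 977/200556 ≈ 0.0048715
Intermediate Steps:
T = 161/6 (T = -⅙*(-161) = 161/6 ≈ 26.833)
w(G, W) = -136 - G (w(G, W) = (-4 - G) - 1*132 = (-4 - G) - 132 = -136 - G)
w(T, 143)/S = (-136 - 1*161/6)/(-33426) = (-136 - 161/6)*(-1/33426) = -977/6*(-1/33426) = 977/200556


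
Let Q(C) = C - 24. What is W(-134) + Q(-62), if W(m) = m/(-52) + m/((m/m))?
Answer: -5653/26 ≈ -217.42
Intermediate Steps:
Q(C) = -24 + C
W(m) = 51*m/52 (W(m) = m*(-1/52) + m/1 = -m/52 + m*1 = -m/52 + m = 51*m/52)
W(-134) + Q(-62) = (51/52)*(-134) + (-24 - 62) = -3417/26 - 86 = -5653/26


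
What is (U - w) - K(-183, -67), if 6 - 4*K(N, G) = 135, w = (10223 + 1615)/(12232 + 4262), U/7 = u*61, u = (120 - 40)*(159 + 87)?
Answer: 92403693289/10996 ≈ 8.4034e+6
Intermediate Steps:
u = 19680 (u = 80*246 = 19680)
U = 8403360 (U = 7*(19680*61) = 7*1200480 = 8403360)
w = 1973/2749 (w = 11838/16494 = 11838*(1/16494) = 1973/2749 ≈ 0.71772)
K(N, G) = -129/4 (K(N, G) = 3/2 - ¼*135 = 3/2 - 135/4 = -129/4)
(U - w) - K(-183, -67) = (8403360 - 1*1973/2749) - 1*(-129/4) = (8403360 - 1973/2749) + 129/4 = 23100834667/2749 + 129/4 = 92403693289/10996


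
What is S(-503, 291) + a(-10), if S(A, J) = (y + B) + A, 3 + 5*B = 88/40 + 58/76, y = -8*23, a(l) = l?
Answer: -662157/950 ≈ -697.01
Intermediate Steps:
y = -184
B = -7/950 (B = -⅗ + (88/40 + 58/76)/5 = -⅗ + (88*(1/40) + 58*(1/76))/5 = -⅗ + (11/5 + 29/38)/5 = -⅗ + (⅕)*(563/190) = -⅗ + 563/950 = -7/950 ≈ -0.0073684)
S(A, J) = -174807/950 + A (S(A, J) = (-184 - 7/950) + A = -174807/950 + A)
S(-503, 291) + a(-10) = (-174807/950 - 503) - 10 = -652657/950 - 10 = -662157/950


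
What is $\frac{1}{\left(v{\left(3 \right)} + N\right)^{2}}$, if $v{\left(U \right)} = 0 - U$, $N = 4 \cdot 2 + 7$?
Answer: $\frac{1}{144} \approx 0.0069444$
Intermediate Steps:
$N = 15$ ($N = 8 + 7 = 15$)
$v{\left(U \right)} = - U$
$\frac{1}{\left(v{\left(3 \right)} + N\right)^{2}} = \frac{1}{\left(\left(-1\right) 3 + 15\right)^{2}} = \frac{1}{\left(-3 + 15\right)^{2}} = \frac{1}{12^{2}} = \frac{1}{144}$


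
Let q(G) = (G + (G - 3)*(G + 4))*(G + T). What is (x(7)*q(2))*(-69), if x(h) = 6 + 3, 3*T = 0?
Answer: 4968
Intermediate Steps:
T = 0 (T = (⅓)*0 = 0)
q(G) = G*(G + (-3 + G)*(4 + G)) (q(G) = (G + (G - 3)*(G + 4))*(G + 0) = (G + (-3 + G)*(4 + G))*G = G*(G + (-3 + G)*(4 + G)))
x(h) = 9
(x(7)*q(2))*(-69) = (9*(2*(-12 + 2² + 2*2)))*(-69) = (9*(2*(-12 + 4 + 4)))*(-69) = (9*(2*(-4)))*(-69) = (9*(-8))*(-69) = -72*(-69) = 4968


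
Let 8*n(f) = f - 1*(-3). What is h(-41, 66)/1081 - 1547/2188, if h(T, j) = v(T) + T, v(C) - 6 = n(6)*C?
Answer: -3699617/4730456 ≈ -0.78208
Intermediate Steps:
n(f) = 3/8 + f/8 (n(f) = (f - 1*(-3))/8 = (f + 3)/8 = (3 + f)/8 = 3/8 + f/8)
v(C) = 6 + 9*C/8 (v(C) = 6 + (3/8 + (⅛)*6)*C = 6 + (3/8 + ¾)*C = 6 + 9*C/8)
h(T, j) = 6 + 17*T/8 (h(T, j) = (6 + 9*T/8) + T = 6 + 17*T/8)
h(-41, 66)/1081 - 1547/2188 = (6 + (17/8)*(-41))/1081 - 1547/2188 = (6 - 697/8)*(1/1081) - 1547*1/2188 = -649/8*1/1081 - 1547/2188 = -649/8648 - 1547/2188 = -3699617/4730456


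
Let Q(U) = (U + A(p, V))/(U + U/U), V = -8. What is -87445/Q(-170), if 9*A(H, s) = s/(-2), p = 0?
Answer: -133003845/1526 ≈ -87159.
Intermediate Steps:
A(H, s) = -s/18 (A(H, s) = (s/(-2))/9 = (s*(-½))/9 = (-s/2)/9 = -s/18)
Q(U) = (4/9 + U)/(1 + U) (Q(U) = (U - 1/18*(-8))/(U + U/U) = (U + 4/9)/(U + 1) = (4/9 + U)/(1 + U))
-87445/Q(-170) = -87445*(1 - 170)/(4/9 - 170) = -87445/(-1526/9/(-169)) = -87445/((-1/169*(-1526/9))) = -87445/1526/1521 = -87445*1521/1526 = -133003845/1526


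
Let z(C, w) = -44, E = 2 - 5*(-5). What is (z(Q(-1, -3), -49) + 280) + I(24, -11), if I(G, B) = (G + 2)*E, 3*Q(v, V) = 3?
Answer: 938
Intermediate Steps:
E = 27 (E = 2 + 25 = 27)
Q(v, V) = 1 (Q(v, V) = (1/3)*3 = 1)
I(G, B) = 54 + 27*G (I(G, B) = (G + 2)*27 = (2 + G)*27 = 54 + 27*G)
(z(Q(-1, -3), -49) + 280) + I(24, -11) = (-44 + 280) + (54 + 27*24) = 236 + (54 + 648) = 236 + 702 = 938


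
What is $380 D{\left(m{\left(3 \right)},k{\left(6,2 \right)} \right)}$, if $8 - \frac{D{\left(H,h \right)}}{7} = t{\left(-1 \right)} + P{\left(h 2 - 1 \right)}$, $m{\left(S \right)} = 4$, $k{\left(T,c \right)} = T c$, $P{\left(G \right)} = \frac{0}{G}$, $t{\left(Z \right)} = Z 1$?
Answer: $23940$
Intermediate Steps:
$t{\left(Z \right)} = Z$
$P{\left(G \right)} = 0$
$D{\left(H,h \right)} = 63$ ($D{\left(H,h \right)} = 56 - 7 \left(-1 + 0\right) = 56 - -7 = 56 + 7 = 63$)
$380 D{\left(m{\left(3 \right)},k{\left(6,2 \right)} \right)} = 380 \cdot 63 = 23940$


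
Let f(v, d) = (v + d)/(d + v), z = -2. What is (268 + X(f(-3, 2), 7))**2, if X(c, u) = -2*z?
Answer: 73984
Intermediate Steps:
f(v, d) = 1 (f(v, d) = (d + v)/(d + v) = 1)
X(c, u) = 4 (X(c, u) = -2*(-2) = 4)
(268 + X(f(-3, 2), 7))**2 = (268 + 4)**2 = 272**2 = 73984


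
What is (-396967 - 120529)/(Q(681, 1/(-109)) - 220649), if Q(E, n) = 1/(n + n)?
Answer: 1034992/441407 ≈ 2.3448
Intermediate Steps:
Q(E, n) = 1/(2*n)
(-396967 - 120529)/(Q(681, 1/(-109)) - 220649) = (-396967 - 120529)/(1/(2*(1/(-109))) - 220649) = -517496/(1/(2*(-1/109)) - 220649) = -517496/((1/2)*(-109) - 220649) = -517496/(-109/2 - 220649) = -517496/(-441407/2) = -517496*(-2/441407) = 1034992/441407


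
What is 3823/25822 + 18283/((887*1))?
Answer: 475494627/22904114 ≈ 20.760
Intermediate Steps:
3823/25822 + 18283/((887*1)) = 3823*(1/25822) + 18283/887 = 3823/25822 + 18283*(1/887) = 3823/25822 + 18283/887 = 475494627/22904114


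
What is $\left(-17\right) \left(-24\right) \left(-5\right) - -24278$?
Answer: $22238$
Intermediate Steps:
$\left(-17\right) \left(-24\right) \left(-5\right) - -24278 = 408 \left(-5\right) + 24278 = -2040 + 24278 = 22238$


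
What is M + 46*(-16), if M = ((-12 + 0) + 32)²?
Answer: -336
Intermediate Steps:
M = 400 (M = (-12 + 32)² = 20² = 400)
M + 46*(-16) = 400 + 46*(-16) = 400 - 736 = -336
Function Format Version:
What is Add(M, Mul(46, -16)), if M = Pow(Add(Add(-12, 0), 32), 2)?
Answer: -336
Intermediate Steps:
M = 400 (M = Pow(Add(-12, 32), 2) = Pow(20, 2) = 400)
Add(M, Mul(46, -16)) = Add(400, Mul(46, -16)) = Add(400, -736) = -336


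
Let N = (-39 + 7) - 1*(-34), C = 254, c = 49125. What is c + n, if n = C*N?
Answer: 49633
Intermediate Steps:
N = 2 (N = -32 + 34 = 2)
n = 508 (n = 254*2 = 508)
c + n = 49125 + 508 = 49633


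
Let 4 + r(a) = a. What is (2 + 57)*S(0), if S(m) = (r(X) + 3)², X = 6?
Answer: 1475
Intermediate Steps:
r(a) = -4 + a
S(m) = 25 (S(m) = ((-4 + 6) + 3)² = (2 + 3)² = 5² = 25)
(2 + 57)*S(0) = (2 + 57)*25 = 59*25 = 1475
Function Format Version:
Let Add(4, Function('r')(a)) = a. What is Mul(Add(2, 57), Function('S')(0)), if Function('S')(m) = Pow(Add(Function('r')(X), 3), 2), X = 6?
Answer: 1475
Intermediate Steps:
Function('r')(a) = Add(-4, a)
Function('S')(m) = 25 (Function('S')(m) = Pow(Add(Add(-4, 6), 3), 2) = Pow(Add(2, 3), 2) = Pow(5, 2) = 25)
Mul(Add(2, 57), Function('S')(0)) = Mul(Add(2, 57), 25) = Mul(59, 25) = 1475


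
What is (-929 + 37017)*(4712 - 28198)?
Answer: -847562768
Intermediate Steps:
(-929 + 37017)*(4712 - 28198) = 36088*(-23486) = -847562768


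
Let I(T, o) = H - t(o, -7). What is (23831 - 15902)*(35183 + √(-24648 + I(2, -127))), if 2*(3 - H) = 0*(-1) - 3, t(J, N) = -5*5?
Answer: 278966007 + 7929*I*√98474/2 ≈ 2.7897e+8 + 1.2441e+6*I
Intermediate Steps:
t(J, N) = -25
H = 9/2 (H = 3 - (0*(-1) - 3)/2 = 3 - (0 - 3)/2 = 3 - ½*(-3) = 3 + 3/2 = 9/2 ≈ 4.5000)
I(T, o) = 59/2 (I(T, o) = 9/2 - 1*(-25) = 9/2 + 25 = 59/2)
(23831 - 15902)*(35183 + √(-24648 + I(2, -127))) = (23831 - 15902)*(35183 + √(-24648 + 59/2)) = 7929*(35183 + √(-49237/2)) = 7929*(35183 + I*√98474/2) = 278966007 + 7929*I*√98474/2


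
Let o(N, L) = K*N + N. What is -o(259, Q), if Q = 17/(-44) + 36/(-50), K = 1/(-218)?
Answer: -56203/218 ≈ -257.81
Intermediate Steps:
K = -1/218 ≈ -0.0045872
Q = -1217/1100 (Q = 17*(-1/44) + 36*(-1/50) = -17/44 - 18/25 = -1217/1100 ≈ -1.1064)
o(N, L) = 217*N/218 (o(N, L) = -N/218 + N = 217*N/218)
-o(259, Q) = -217*259/218 = -1*56203/218 = -56203/218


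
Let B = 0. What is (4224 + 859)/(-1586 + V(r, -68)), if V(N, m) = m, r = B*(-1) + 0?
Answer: -5083/1654 ≈ -3.0732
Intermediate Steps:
r = 0 (r = 0*(-1) + 0 = 0 + 0 = 0)
(4224 + 859)/(-1586 + V(r, -68)) = (4224 + 859)/(-1586 - 68) = 5083/(-1654) = 5083*(-1/1654) = -5083/1654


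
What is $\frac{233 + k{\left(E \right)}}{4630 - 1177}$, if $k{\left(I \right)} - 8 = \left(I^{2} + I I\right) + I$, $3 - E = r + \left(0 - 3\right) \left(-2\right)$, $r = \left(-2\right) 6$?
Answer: $\frac{412}{3453} \approx 0.11932$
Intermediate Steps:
$r = -12$
$E = 9$ ($E = 3 - \left(-12 + \left(0 - 3\right) \left(-2\right)\right) = 3 - \left(-12 - -6\right) = 3 - \left(-12 + 6\right) = 3 - -6 = 3 + 6 = 9$)
$k{\left(I \right)} = 8 + I + 2 I^{2}$ ($k{\left(I \right)} = 8 + \left(\left(I^{2} + I I\right) + I\right) = 8 + \left(\left(I^{2} + I^{2}\right) + I\right) = 8 + \left(2 I^{2} + I\right) = 8 + \left(I + 2 I^{2}\right) = 8 + I + 2 I^{2}$)
$\frac{233 + k{\left(E \right)}}{4630 - 1177} = \frac{233 + \left(8 + 9 + 2 \cdot 9^{2}\right)}{4630 - 1177} = \frac{233 + \left(8 + 9 + 2 \cdot 81\right)}{3453} = \left(233 + \left(8 + 9 + 162\right)\right) \frac{1}{3453} = \left(233 + 179\right) \frac{1}{3453} = 412 \cdot \frac{1}{3453} = \frac{412}{3453}$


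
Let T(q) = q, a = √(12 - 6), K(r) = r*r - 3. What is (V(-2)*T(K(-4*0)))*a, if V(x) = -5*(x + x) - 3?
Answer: -51*√6 ≈ -124.92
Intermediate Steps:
K(r) = -3 + r² (K(r) = r² - 3 = -3 + r²)
V(x) = -3 - 10*x (V(x) = -10*x - 3 = -3 - 10*x)
a = √6 ≈ 2.4495
(V(-2)*T(K(-4*0)))*a = ((-3 - 10*(-2))*(-3 + (-4*0)²))*√6 = ((-3 + 20)*(-3 + 0²))*√6 = (17*(-3 + 0))*√6 = (17*(-3))*√6 = -51*√6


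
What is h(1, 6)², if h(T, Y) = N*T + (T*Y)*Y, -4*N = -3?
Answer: 21609/16 ≈ 1350.6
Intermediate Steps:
N = ¾ (N = -¼*(-3) = ¾ ≈ 0.75000)
h(T, Y) = 3*T/4 + T*Y² (h(T, Y) = 3*T/4 + (T*Y)*Y = 3*T/4 + T*Y²)
h(1, 6)² = ((¼)*1*(3 + 4*6²))² = ((¼)*1*(3 + 4*36))² = ((¼)*1*(3 + 144))² = ((¼)*1*147)² = (147/4)² = 21609/16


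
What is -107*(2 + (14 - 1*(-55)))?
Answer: -7597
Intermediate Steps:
-107*(2 + (14 - 1*(-55))) = -107*(2 + (14 + 55)) = -107*(2 + 69) = -107*71 = -7597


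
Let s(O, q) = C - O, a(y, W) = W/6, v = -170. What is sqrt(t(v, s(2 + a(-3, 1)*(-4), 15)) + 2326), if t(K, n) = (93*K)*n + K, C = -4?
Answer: 2*sqrt(21619) ≈ 294.07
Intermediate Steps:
a(y, W) = W/6 (a(y, W) = W*(1/6) = W/6)
s(O, q) = -4 - O
t(K, n) = K + 93*K*n (t(K, n) = 93*K*n + K = K + 93*K*n)
sqrt(t(v, s(2 + a(-3, 1)*(-4), 15)) + 2326) = sqrt(-170*(1 + 93*(-4 - (2 + ((1/6)*1)*(-4)))) + 2326) = sqrt(-170*(1 + 93*(-4 - (2 + (1/6)*(-4)))) + 2326) = sqrt(-170*(1 + 93*(-4 - (2 - 2/3))) + 2326) = sqrt(-170*(1 + 93*(-4 - 1*4/3)) + 2326) = sqrt(-170*(1 + 93*(-4 - 4/3)) + 2326) = sqrt(-170*(1 + 93*(-16/3)) + 2326) = sqrt(-170*(1 - 496) + 2326) = sqrt(-170*(-495) + 2326) = sqrt(84150 + 2326) = sqrt(86476) = 2*sqrt(21619)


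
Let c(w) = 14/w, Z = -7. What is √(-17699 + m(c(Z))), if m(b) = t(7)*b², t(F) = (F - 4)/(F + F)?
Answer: I*√867209/7 ≈ 133.03*I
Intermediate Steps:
t(F) = (-4 + F)/(2*F) (t(F) = (-4 + F)/((2*F)) = (-4 + F)*(1/(2*F)) = (-4 + F)/(2*F))
m(b) = 3*b²/14 (m(b) = ((½)*(-4 + 7)/7)*b² = ((½)*(⅐)*3)*b² = 3*b²/14)
√(-17699 + m(c(Z))) = √(-17699 + 3*(14/(-7))²/14) = √(-17699 + 3*(14*(-⅐))²/14) = √(-17699 + (3/14)*(-2)²) = √(-17699 + (3/14)*4) = √(-17699 + 6/7) = √(-123887/7) = I*√867209/7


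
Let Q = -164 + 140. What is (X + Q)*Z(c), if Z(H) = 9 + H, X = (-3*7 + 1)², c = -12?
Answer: -1128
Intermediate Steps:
X = 400 (X = (-21 + 1)² = (-20)² = 400)
Q = -24
(X + Q)*Z(c) = (400 - 24)*(9 - 12) = 376*(-3) = -1128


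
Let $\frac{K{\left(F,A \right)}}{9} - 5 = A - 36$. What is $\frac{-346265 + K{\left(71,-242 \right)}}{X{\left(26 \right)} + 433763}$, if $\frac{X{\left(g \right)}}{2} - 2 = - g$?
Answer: $- \frac{348722}{433715} \approx -0.80404$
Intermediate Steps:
$X{\left(g \right)} = 4 - 2 g$ ($X{\left(g \right)} = 4 + 2 \left(- g\right) = 4 - 2 g$)
$K{\left(F,A \right)} = -279 + 9 A$ ($K{\left(F,A \right)} = 45 + 9 \left(A - 36\right) = 45 + 9 \left(-36 + A\right) = 45 + \left(-324 + 9 A\right) = -279 + 9 A$)
$\frac{-346265 + K{\left(71,-242 \right)}}{X{\left(26 \right)} + 433763} = \frac{-346265 + \left(-279 + 9 \left(-242\right)\right)}{\left(4 - 52\right) + 433763} = \frac{-346265 - 2457}{\left(4 - 52\right) + 433763} = \frac{-346265 - 2457}{-48 + 433763} = - \frac{348722}{433715}$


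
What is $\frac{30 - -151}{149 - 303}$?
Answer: $- \frac{181}{154} \approx -1.1753$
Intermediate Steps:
$\frac{30 - -151}{149 - 303} = \frac{30 + \left(-59 + 210\right)}{-154} = \left(30 + 151\right) \left(- \frac{1}{154}\right) = 181 \left(- \frac{1}{154}\right) = - \frac{181}{154}$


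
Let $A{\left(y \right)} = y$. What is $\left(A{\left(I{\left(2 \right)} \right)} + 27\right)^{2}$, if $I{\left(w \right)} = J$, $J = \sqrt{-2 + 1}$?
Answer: $\left(27 + i\right)^{2} \approx 728.0 + 54.0 i$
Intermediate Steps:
$J = i$ ($J = \sqrt{-1} = i \approx 1.0 i$)
$I{\left(w \right)} = i$
$\left(A{\left(I{\left(2 \right)} \right)} + 27\right)^{2} = \left(i + 27\right)^{2} = \left(27 + i\right)^{2}$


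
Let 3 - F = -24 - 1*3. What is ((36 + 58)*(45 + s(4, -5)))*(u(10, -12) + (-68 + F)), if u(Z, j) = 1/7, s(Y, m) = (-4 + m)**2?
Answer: -448380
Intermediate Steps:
F = 30 (F = 3 - (-24 - 1*3) = 3 - (-24 - 3) = 3 - 1*(-27) = 3 + 27 = 30)
u(Z, j) = 1/7
((36 + 58)*(45 + s(4, -5)))*(u(10, -12) + (-68 + F)) = ((36 + 58)*(45 + (-4 - 5)**2))*(1/7 + (-68 + 30)) = (94*(45 + (-9)**2))*(1/7 - 38) = (94*(45 + 81))*(-265/7) = (94*126)*(-265/7) = 11844*(-265/7) = -448380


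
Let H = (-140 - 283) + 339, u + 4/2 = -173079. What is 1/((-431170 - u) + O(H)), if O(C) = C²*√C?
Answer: -258089/70792051345 - 14112*I*√21/70792051345 ≈ -3.6457e-6 - 9.1351e-7*I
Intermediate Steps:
u = -173081 (u = -2 - 173079 = -173081)
H = -84 (H = -423 + 339 = -84)
O(C) = C^(5/2)
1/((-431170 - u) + O(H)) = 1/((-431170 - 1*(-173081)) + (-84)^(5/2)) = 1/((-431170 + 173081) + 14112*I*√21) = 1/(-258089 + 14112*I*√21)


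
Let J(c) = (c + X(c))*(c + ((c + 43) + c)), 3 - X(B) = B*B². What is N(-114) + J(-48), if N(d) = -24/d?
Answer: -212139689/19 ≈ -1.1165e+7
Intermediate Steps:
X(B) = 3 - B³ (X(B) = 3 - B*B² = 3 - B³)
J(c) = (43 + 3*c)*(3 + c - c³) (J(c) = (c + (3 - c³))*(c + ((c + 43) + c)) = (3 + c - c³)*(c + ((43 + c) + c)) = (3 + c - c³)*(c + (43 + 2*c)) = (3 + c - c³)*(43 + 3*c) = (43 + 3*c)*(3 + c - c³))
N(-114) + J(-48) = -24/(-114) + (129 - 43*(-48)³ - 3*(-48)⁴ + 3*(-48)² + 52*(-48)) = -24*(-1/114) + (129 - 43*(-110592) - 3*5308416 + 3*2304 - 2496) = 4/19 + (129 + 4755456 - 15925248 + 6912 - 2496) = 4/19 - 11165247 = -212139689/19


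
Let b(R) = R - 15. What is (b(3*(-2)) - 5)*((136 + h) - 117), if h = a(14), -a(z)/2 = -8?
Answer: -910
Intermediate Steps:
a(z) = 16 (a(z) = -2*(-8) = 16)
h = 16
b(R) = -15 + R
(b(3*(-2)) - 5)*((136 + h) - 117) = ((-15 + 3*(-2)) - 5)*((136 + 16) - 117) = ((-15 - 6) - 5)*(152 - 117) = (-21 - 5)*35 = -26*35 = -910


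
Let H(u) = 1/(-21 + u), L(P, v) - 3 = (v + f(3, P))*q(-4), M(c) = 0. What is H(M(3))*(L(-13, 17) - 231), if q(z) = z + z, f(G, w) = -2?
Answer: 116/7 ≈ 16.571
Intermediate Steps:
q(z) = 2*z
L(P, v) = 19 - 8*v (L(P, v) = 3 + (v - 2)*(2*(-4)) = 3 + (-2 + v)*(-8) = 3 + (16 - 8*v) = 19 - 8*v)
H(M(3))*(L(-13, 17) - 231) = ((19 - 8*17) - 231)/(-21 + 0) = ((19 - 136) - 231)/(-21) = -(-117 - 231)/21 = -1/21*(-348) = 116/7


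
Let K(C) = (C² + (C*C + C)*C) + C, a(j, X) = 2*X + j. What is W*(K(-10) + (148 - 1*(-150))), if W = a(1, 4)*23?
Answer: -105984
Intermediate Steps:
a(j, X) = j + 2*X
K(C) = C + C² + C*(C + C²) (K(C) = (C² + (C² + C)*C) + C = (C² + (C + C²)*C) + C = (C² + C*(C + C²)) + C = C + C² + C*(C + C²))
W = 207 (W = (1 + 2*4)*23 = (1 + 8)*23 = 9*23 = 207)
W*(K(-10) + (148 - 1*(-150))) = 207*(-10*(1 + (-10)² + 2*(-10)) + (148 - 1*(-150))) = 207*(-10*(1 + 100 - 20) + (148 + 150)) = 207*(-10*81 + 298) = 207*(-810 + 298) = 207*(-512) = -105984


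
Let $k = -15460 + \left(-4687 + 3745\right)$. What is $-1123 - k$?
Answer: $15279$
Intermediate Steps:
$k = -16402$ ($k = -15460 - 942 = -16402$)
$-1123 - k = -1123 - -16402 = -1123 + 16402 = 15279$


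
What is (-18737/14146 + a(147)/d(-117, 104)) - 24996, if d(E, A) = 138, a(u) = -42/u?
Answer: -170794684045/6832518 ≈ -24997.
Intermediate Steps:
(-18737/14146 + a(147)/d(-117, 104)) - 24996 = (-18737/14146 - 42/147/138) - 24996 = (-18737*1/14146 - 42*1/147*(1/138)) - 24996 = (-18737/14146 - 2/7*1/138) - 24996 = (-18737/14146 - 1/483) - 24996 = -9064117/6832518 - 24996 = -170794684045/6832518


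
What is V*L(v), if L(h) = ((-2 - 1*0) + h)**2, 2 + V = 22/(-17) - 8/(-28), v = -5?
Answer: -2506/17 ≈ -147.41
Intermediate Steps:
V = -358/119 (V = -2 + (22/(-17) - 8/(-28)) = -2 + (22*(-1/17) - 8*(-1/28)) = -2 + (-22/17 + 2/7) = -2 - 120/119 = -358/119 ≈ -3.0084)
L(h) = (-2 + h)**2 (L(h) = ((-2 + 0) + h)**2 = (-2 + h)**2)
V*L(v) = -358*(-2 - 5)**2/119 = -358/119*(-7)**2 = -358/119*49 = -2506/17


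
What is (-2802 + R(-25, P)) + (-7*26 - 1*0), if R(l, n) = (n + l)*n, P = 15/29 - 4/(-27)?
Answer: -1839384710/613089 ≈ -3000.2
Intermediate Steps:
P = 521/783 (P = 15*(1/29) - 4*(-1/27) = 15/29 + 4/27 = 521/783 ≈ 0.66539)
R(l, n) = n*(l + n) (R(l, n) = (l + n)*n = n*(l + n))
(-2802 + R(-25, P)) + (-7*26 - 1*0) = (-2802 + 521*(-25 + 521/783)/783) + (-7*26 - 1*0) = (-2802 + (521/783)*(-19054/783)) + (-182 + 0) = (-2802 - 9927134/613089) - 182 = -1727802512/613089 - 182 = -1839384710/613089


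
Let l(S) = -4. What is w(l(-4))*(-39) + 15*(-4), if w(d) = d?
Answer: 96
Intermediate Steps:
w(l(-4))*(-39) + 15*(-4) = -4*(-39) + 15*(-4) = 156 - 60 = 96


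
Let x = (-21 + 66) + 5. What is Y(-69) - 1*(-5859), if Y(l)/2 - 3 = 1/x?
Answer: 146626/25 ≈ 5865.0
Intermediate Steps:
x = 50 (x = 45 + 5 = 50)
Y(l) = 151/25 (Y(l) = 6 + 2/50 = 6 + 2*(1/50) = 6 + 1/25 = 151/25)
Y(-69) - 1*(-5859) = 151/25 - 1*(-5859) = 151/25 + 5859 = 146626/25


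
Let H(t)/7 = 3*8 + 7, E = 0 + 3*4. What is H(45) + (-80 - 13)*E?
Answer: -899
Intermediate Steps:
E = 12 (E = 0 + 12 = 12)
H(t) = 217 (H(t) = 7*(3*8 + 7) = 7*(24 + 7) = 7*31 = 217)
H(45) + (-80 - 13)*E = 217 + (-80 - 13)*12 = 217 - 93*12 = 217 - 1116 = -899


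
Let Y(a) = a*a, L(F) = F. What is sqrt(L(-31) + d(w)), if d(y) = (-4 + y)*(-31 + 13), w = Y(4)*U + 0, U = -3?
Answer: sqrt(905) ≈ 30.083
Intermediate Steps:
Y(a) = a**2
w = -48 (w = 4**2*(-3) + 0 = 16*(-3) + 0 = -48 + 0 = -48)
d(y) = 72 - 18*y (d(y) = (-4 + y)*(-18) = 72 - 18*y)
sqrt(L(-31) + d(w)) = sqrt(-31 + (72 - 18*(-48))) = sqrt(-31 + (72 + 864)) = sqrt(-31 + 936) = sqrt(905)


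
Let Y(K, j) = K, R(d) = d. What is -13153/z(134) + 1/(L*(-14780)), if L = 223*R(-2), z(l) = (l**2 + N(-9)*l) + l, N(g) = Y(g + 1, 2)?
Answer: -43351490311/56090306920 ≈ -0.77289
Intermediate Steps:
N(g) = 1 + g (N(g) = g + 1 = 1 + g)
z(l) = l**2 - 7*l (z(l) = (l**2 + (1 - 9)*l) + l = (l**2 - 8*l) + l = l**2 - 7*l)
L = -446 (L = 223*(-2) = -446)
-13153/z(134) + 1/(L*(-14780)) = -13153*1/(134*(-7 + 134)) + 1/(-446*(-14780)) = -13153/(134*127) - 1/446*(-1/14780) = -13153/17018 + 1/6591880 = -43351490311/56090306920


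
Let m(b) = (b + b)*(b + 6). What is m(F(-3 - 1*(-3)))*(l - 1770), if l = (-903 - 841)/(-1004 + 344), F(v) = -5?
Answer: 583228/33 ≈ 17674.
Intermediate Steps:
l = 436/165 (l = -1744/(-660) = -1744*(-1/660) = 436/165 ≈ 2.6424)
m(b) = 2*b*(6 + b) (m(b) = (2*b)*(6 + b) = 2*b*(6 + b))
m(F(-3 - 1*(-3)))*(l - 1770) = (2*(-5)*(6 - 5))*(436/165 - 1770) = (2*(-5)*1)*(-291614/165) = -10*(-291614/165) = 583228/33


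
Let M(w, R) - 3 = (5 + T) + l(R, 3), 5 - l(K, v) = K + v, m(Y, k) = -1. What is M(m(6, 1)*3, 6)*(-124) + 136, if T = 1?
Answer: -484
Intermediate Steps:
l(K, v) = 5 - K - v (l(K, v) = 5 - (K + v) = 5 + (-K - v) = 5 - K - v)
M(w, R) = 11 - R (M(w, R) = 3 + ((5 + 1) + (5 - R - 1*3)) = 3 + (6 + (5 - R - 3)) = 3 + (6 + (2 - R)) = 3 + (8 - R) = 11 - R)
M(m(6, 1)*3, 6)*(-124) + 136 = (11 - 1*6)*(-124) + 136 = (11 - 6)*(-124) + 136 = 5*(-124) + 136 = -620 + 136 = -484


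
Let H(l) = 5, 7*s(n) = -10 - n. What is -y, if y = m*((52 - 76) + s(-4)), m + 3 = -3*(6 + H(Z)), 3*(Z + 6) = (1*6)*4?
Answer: -6264/7 ≈ -894.86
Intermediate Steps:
s(n) = -10/7 - n/7 (s(n) = (-10 - n)/7 = -10/7 - n/7)
Z = 2 (Z = -6 + ((1*6)*4)/3 = -6 + (6*4)/3 = -6 + (1/3)*24 = -6 + 8 = 2)
m = -36 (m = -3 - 3*(6 + 5) = -3 - 3*11 = -3 - 33 = -36)
y = 6264/7 (y = -36*((52 - 76) + (-10/7 - 1/7*(-4))) = -36*(-24 + (-10/7 + 4/7)) = -36*(-24 - 6/7) = -36*(-174/7) = 6264/7 ≈ 894.86)
-y = -1*6264/7 = -6264/7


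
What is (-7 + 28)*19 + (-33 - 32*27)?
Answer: -498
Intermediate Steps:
(-7 + 28)*19 + (-33 - 32*27) = 21*19 + (-33 - 864) = 399 - 897 = -498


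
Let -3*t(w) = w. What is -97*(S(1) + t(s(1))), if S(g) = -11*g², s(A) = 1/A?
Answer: 3298/3 ≈ 1099.3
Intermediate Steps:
t(w) = -w/3
-97*(S(1) + t(s(1))) = -97*(-11*1² - ⅓/1) = -97*(-11*1 - ⅓*1) = -97*(-11 - ⅓) = -97*(-34/3) = 3298/3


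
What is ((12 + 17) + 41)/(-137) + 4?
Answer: 478/137 ≈ 3.4891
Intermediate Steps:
((12 + 17) + 41)/(-137) + 4 = -(29 + 41)/137 + 4 = -1/137*70 + 4 = -70/137 + 4 = 478/137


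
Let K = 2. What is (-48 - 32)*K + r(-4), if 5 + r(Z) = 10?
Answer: -155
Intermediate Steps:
r(Z) = 5 (r(Z) = -5 + 10 = 5)
(-48 - 32)*K + r(-4) = (-48 - 32)*2 + 5 = -80*2 + 5 = -160 + 5 = -155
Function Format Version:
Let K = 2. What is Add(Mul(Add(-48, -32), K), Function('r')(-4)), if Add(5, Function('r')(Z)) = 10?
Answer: -155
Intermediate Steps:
Function('r')(Z) = 5 (Function('r')(Z) = Add(-5, 10) = 5)
Add(Mul(Add(-48, -32), K), Function('r')(-4)) = Add(Mul(Add(-48, -32), 2), 5) = Add(Mul(-80, 2), 5) = Add(-160, 5) = -155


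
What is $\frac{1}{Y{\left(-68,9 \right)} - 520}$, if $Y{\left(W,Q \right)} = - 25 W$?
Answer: $\frac{1}{1180} \approx 0.00084746$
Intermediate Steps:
$\frac{1}{Y{\left(-68,9 \right)} - 520} = \frac{1}{\left(-25\right) \left(-68\right) - 520} = \frac{1}{1700 - 520} = \frac{1}{1180}$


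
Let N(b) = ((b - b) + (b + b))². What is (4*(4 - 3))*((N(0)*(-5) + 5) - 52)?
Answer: -188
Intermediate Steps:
N(b) = 4*b² (N(b) = (0 + 2*b)² = (2*b)² = 4*b²)
(4*(4 - 3))*((N(0)*(-5) + 5) - 52) = (4*(4 - 3))*(((4*0²)*(-5) + 5) - 52) = (4*1)*(((4*0)*(-5) + 5) - 52) = 4*((0*(-5) + 5) - 52) = 4*((0 + 5) - 52) = 4*(5 - 52) = 4*(-47) = -188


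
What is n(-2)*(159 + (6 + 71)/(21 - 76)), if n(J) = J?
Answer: -1576/5 ≈ -315.20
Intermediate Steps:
n(-2)*(159 + (6 + 71)/(21 - 76)) = -2*(159 + (6 + 71)/(21 - 76)) = -2*(159 + 77/(-55)) = -2*(159 + 77*(-1/55)) = -2*(159 - 7/5) = -2*788/5 = -1576/5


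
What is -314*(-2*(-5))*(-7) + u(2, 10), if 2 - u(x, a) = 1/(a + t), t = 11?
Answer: 461621/21 ≈ 21982.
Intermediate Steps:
u(x, a) = 2 - 1/(11 + a) (u(x, a) = 2 - 1/(a + 11) = 2 - 1/(11 + a))
-314*(-2*(-5))*(-7) + u(2, 10) = -314*(-2*(-5))*(-7) + (21 + 2*10)/(11 + 10) = -3140*(-7) + (21 + 20)/21 = -314*(-70) + (1/21)*41 = 21980 + 41/21 = 461621/21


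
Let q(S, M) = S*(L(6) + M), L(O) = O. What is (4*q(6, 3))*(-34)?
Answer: -7344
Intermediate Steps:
q(S, M) = S*(6 + M)
(4*q(6, 3))*(-34) = (4*(6*(6 + 3)))*(-34) = (4*(6*9))*(-34) = (4*54)*(-34) = 216*(-34) = -7344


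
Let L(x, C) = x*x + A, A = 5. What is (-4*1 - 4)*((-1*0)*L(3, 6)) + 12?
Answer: 12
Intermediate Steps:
L(x, C) = 5 + x² (L(x, C) = x*x + 5 = x² + 5 = 5 + x²)
(-4*1 - 4)*((-1*0)*L(3, 6)) + 12 = (-4*1 - 4)*((-1*0)*(5 + 3²)) + 12 = (-4 - 4)*(0*(5 + 9)) + 12 = -0*14 + 12 = -8*0 + 12 = 0 + 12 = 12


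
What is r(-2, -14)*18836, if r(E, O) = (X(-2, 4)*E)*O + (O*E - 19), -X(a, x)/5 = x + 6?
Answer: -26200876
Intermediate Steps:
X(a, x) = -30 - 5*x (X(a, x) = -5*(x + 6) = -5*(6 + x) = -30 - 5*x)
r(E, O) = -19 - 49*E*O (r(E, O) = ((-30 - 5*4)*E)*O + (O*E - 19) = ((-30 - 20)*E)*O + (E*O - 19) = (-50*E)*O + (-19 + E*O) = -50*E*O + (-19 + E*O) = -19 - 49*E*O)
r(-2, -14)*18836 = (-19 - 49*(-2)*(-14))*18836 = (-19 - 1372)*18836 = -1391*18836 = -26200876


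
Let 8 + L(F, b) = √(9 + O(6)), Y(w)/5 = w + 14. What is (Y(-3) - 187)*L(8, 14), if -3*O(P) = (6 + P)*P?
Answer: 1056 - 132*I*√15 ≈ 1056.0 - 511.23*I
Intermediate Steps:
Y(w) = 70 + 5*w (Y(w) = 5*(w + 14) = 5*(14 + w) = 70 + 5*w)
O(P) = -P*(6 + P)/3 (O(P) = -(6 + P)*P/3 = -P*(6 + P)/3)
L(F, b) = -8 + I*√15 (L(F, b) = -8 + √(9 - ⅓*6*(6 + 6)) = -8 + √(9 - ⅓*6*12) = -8 + √(9 - 24) = -8 + √(-15) = -8 + I*√15)
(Y(-3) - 187)*L(8, 14) = ((70 + 5*(-3)) - 187)*(-8 + I*√15) = ((70 - 15) - 187)*(-8 + I*√15) = (55 - 187)*(-8 + I*√15) = -132*(-8 + I*√15) = 1056 - 132*I*√15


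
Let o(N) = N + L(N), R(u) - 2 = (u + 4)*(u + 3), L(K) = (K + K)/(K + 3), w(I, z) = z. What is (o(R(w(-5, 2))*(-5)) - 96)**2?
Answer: 1589776384/24649 ≈ 64497.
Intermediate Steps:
L(K) = 2*K/(3 + K) (L(K) = (2*K)/(3 + K) = 2*K/(3 + K))
R(u) = 2 + (3 + u)*(4 + u) (R(u) = 2 + (u + 4)*(u + 3) = 2 + (4 + u)*(3 + u) = 2 + (3 + u)*(4 + u))
o(N) = N + 2*N/(3 + N)
(o(R(w(-5, 2))*(-5)) - 96)**2 = (((14 + 2**2 + 7*2)*(-5))*(5 + (14 + 2**2 + 7*2)*(-5))/(3 + (14 + 2**2 + 7*2)*(-5)) - 96)**2 = (((14 + 4 + 14)*(-5))*(5 + (14 + 4 + 14)*(-5))/(3 + (14 + 4 + 14)*(-5)) - 96)**2 = ((32*(-5))*(5 + 32*(-5))/(3 + 32*(-5)) - 96)**2 = (-160*(5 - 160)/(3 - 160) - 96)**2 = (-160*(-155)/(-157) - 96)**2 = (-160*(-1/157)*(-155) - 96)**2 = (-24800/157 - 96)**2 = (-39872/157)**2 = 1589776384/24649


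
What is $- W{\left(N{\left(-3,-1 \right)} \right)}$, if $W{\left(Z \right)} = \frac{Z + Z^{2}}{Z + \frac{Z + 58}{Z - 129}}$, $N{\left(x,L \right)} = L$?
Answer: $0$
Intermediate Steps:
$W{\left(Z \right)} = \frac{Z + Z^{2}}{Z + \frac{58 + Z}{-129 + Z}}$
$- W{\left(N{\left(-3,-1 \right)} \right)} = - \frac{\left(-1\right) \left(-129 + \left(-1\right)^{2} - -128\right)}{58 + \left(-1\right)^{2} - -128} = - \frac{\left(-1\right) \left(-129 + 1 + 128\right)}{58 + 1 + 128} = - \frac{\left(-1\right) 0}{187} = \left(-1\right) 0 = 0$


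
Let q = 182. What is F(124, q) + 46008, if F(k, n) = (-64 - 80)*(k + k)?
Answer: 10296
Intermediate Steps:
F(k, n) = -288*k
F(124, q) + 46008 = -288*124 + 46008 = -35712 + 46008 = 10296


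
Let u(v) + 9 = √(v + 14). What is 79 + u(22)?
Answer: 76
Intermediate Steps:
u(v) = -9 + √(14 + v) (u(v) = -9 + √(v + 14) = -9 + √(14 + v))
79 + u(22) = 79 + (-9 + √(14 + 22)) = 79 + (-9 + √36) = 79 + (-9 + 6) = 79 - 3 = 76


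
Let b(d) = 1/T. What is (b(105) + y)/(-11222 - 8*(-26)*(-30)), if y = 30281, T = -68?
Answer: -2059107/1187416 ≈ -1.7341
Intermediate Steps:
b(d) = -1/68 (b(d) = 1/(-68) = -1/68)
(b(105) + y)/(-11222 - 8*(-26)*(-30)) = (-1/68 + 30281)/(-11222 - 8*(-26)*(-30)) = 2059107/(68*(-11222 + 208*(-30))) = 2059107/(68*(-11222 - 6240)) = (2059107/68)/(-17462) = (2059107/68)*(-1/17462) = -2059107/1187416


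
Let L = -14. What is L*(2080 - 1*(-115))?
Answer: -30730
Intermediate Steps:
L*(2080 - 1*(-115)) = -14*(2080 - 1*(-115)) = -14*(2080 + 115) = -14*2195 = -30730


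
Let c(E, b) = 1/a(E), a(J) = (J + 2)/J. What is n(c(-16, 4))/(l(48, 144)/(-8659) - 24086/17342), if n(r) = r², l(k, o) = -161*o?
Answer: 686465728/677236889 ≈ 1.0136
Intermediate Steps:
a(J) = (2 + J)/J
c(E, b) = E/(2 + E) (c(E, b) = 1/((2 + E)/E) = E/(2 + E))
n(c(-16, 4))/(l(48, 144)/(-8659) - 24086/17342) = (-16/(2 - 16))²/(-161*144/(-8659) - 24086/17342) = (-16/(-14))²/(-23184*(-1/8659) - 24086*1/17342) = (-16*(-1/14))²/(3312/1237 - 12043/8671) = (8/7)²/(13821161/10726027) = (64/49)*(10726027/13821161) = 686465728/677236889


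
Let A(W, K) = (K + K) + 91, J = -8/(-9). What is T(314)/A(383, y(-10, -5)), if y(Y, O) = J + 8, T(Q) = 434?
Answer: 3906/979 ≈ 3.9898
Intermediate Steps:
J = 8/9 (J = -8*(-⅑) = 8/9 ≈ 0.88889)
y(Y, O) = 80/9 (y(Y, O) = 8/9 + 8 = 80/9)
A(W, K) = 91 + 2*K (A(W, K) = 2*K + 91 = 91 + 2*K)
T(314)/A(383, y(-10, -5)) = 434/(91 + 2*(80/9)) = 434/(91 + 160/9) = 434/(979/9) = 434*(9/979) = 3906/979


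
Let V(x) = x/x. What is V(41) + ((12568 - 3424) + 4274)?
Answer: 13419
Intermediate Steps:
V(x) = 1
V(41) + ((12568 - 3424) + 4274) = 1 + ((12568 - 3424) + 4274) = 1 + (9144 + 4274) = 1 + 13418 = 13419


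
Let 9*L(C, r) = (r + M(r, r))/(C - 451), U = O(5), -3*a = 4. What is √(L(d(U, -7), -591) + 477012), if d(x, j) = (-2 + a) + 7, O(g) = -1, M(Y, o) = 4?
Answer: √7731735319374/4026 ≈ 690.66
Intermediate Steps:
a = -4/3 (a = -⅓*4 = -4/3 ≈ -1.3333)
U = -1
d(x, j) = 11/3 (d(x, j) = (-2 - 4/3) + 7 = -10/3 + 7 = 11/3)
L(C, r) = (4 + r)/(9*(-451 + C)) (L(C, r) = ((r + 4)/(C - 451))/9 = ((4 + r)/(-451 + C))/9 = (4 + r)/(9*(-451 + C)))
√(L(d(U, -7), -591) + 477012) = √((4 - 591)/(9*(-451 + 11/3)) + 477012) = √((⅑)*(-587)/(-1342/3) + 477012) = √((⅑)*(-3/1342)*(-587) + 477012) = √(587/4026 + 477012) = √(1920450899/4026) = √7731735319374/4026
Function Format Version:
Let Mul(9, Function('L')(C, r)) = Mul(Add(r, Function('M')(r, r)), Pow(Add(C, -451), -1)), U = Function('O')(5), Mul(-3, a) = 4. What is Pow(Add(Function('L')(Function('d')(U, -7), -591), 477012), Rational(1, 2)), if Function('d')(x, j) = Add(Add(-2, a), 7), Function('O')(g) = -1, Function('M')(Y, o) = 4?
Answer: Mul(Rational(1, 4026), Pow(7731735319374, Rational(1, 2))) ≈ 690.66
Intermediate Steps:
a = Rational(-4, 3) (a = Mul(Rational(-1, 3), 4) = Rational(-4, 3) ≈ -1.3333)
U = -1
Function('d')(x, j) = Rational(11, 3) (Function('d')(x, j) = Add(Add(-2, Rational(-4, 3)), 7) = Add(Rational(-10, 3), 7) = Rational(11, 3))
Function('L')(C, r) = Mul(Rational(1, 9), Pow(Add(-451, C), -1), Add(4, r)) (Function('L')(C, r) = Mul(Rational(1, 9), Mul(Add(r, 4), Pow(Add(C, -451), -1))) = Mul(Rational(1, 9), Mul(Add(4, r), Pow(Add(-451, C), -1))) = Mul(Rational(1, 9), Mul(Pow(Add(-451, C), -1), Add(4, r))) = Mul(Rational(1, 9), Pow(Add(-451, C), -1), Add(4, r)))
Pow(Add(Function('L')(Function('d')(U, -7), -591), 477012), Rational(1, 2)) = Pow(Add(Mul(Rational(1, 9), Pow(Add(-451, Rational(11, 3)), -1), Add(4, -591)), 477012), Rational(1, 2)) = Pow(Add(Mul(Rational(1, 9), Pow(Rational(-1342, 3), -1), -587), 477012), Rational(1, 2)) = Pow(Add(Mul(Rational(1, 9), Rational(-3, 1342), -587), 477012), Rational(1, 2)) = Pow(Add(Rational(587, 4026), 477012), Rational(1, 2)) = Pow(Rational(1920450899, 4026), Rational(1, 2)) = Mul(Rational(1, 4026), Pow(7731735319374, Rational(1, 2)))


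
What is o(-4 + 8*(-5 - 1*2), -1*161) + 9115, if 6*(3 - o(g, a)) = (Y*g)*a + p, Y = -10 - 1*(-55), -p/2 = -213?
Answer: -63403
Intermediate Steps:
p = 426 (p = -2*(-213) = 426)
Y = 45 (Y = -10 + 55 = 45)
o(g, a) = -68 - 15*a*g/2 (o(g, a) = 3 - ((45*g)*a + 426)/6 = 3 - (45*a*g + 426)/6 = 3 - (426 + 45*a*g)/6 = 3 + (-71 - 15*a*g/2) = -68 - 15*a*g/2)
o(-4 + 8*(-5 - 1*2), -1*161) + 9115 = (-68 - 15*(-1*161)*(-4 + 8*(-5 - 1*2))/2) + 9115 = (-68 - 15/2*(-161)*(-4 + 8*(-5 - 2))) + 9115 = (-68 - 15/2*(-161)*(-4 + 8*(-7))) + 9115 = (-68 - 15/2*(-161)*(-4 - 56)) + 9115 = (-68 - 15/2*(-161)*(-60)) + 9115 = (-68 - 72450) + 9115 = -72518 + 9115 = -63403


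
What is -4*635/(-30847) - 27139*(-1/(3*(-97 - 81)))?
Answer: -835800373/16472298 ≈ -50.740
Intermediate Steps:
-4*635/(-30847) - 27139*(-1/(3*(-97 - 81))) = -2540*(-1/30847) - 27139/((-3*(-178))) = 2540/30847 - 27139/534 = -835800373/16472298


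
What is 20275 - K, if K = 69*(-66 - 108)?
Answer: 32281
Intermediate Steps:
K = -12006 (K = 69*(-174) = -12006)
20275 - K = 20275 - 1*(-12006) = 20275 + 12006 = 32281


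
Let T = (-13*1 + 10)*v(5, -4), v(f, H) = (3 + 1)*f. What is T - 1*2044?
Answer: -2104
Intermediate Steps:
v(f, H) = 4*f
T = -60 (T = (-13*1 + 10)*(4*5) = (-13 + 10)*20 = -3*20 = -60)
T - 1*2044 = -60 - 1*2044 = -60 - 2044 = -2104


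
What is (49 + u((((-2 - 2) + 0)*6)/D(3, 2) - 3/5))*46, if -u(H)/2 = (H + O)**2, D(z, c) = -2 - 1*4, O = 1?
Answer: 11822/25 ≈ 472.88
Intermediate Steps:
D(z, c) = -6 (D(z, c) = -2 - 4 = -6)
u(H) = -2*(1 + H)**2 (u(H) = -2*(H + 1)**2 = -2*(1 + H)**2)
(49 + u((((-2 - 2) + 0)*6)/D(3, 2) - 3/5))*46 = (49 - 2*(1 + ((((-2 - 2) + 0)*6)/(-6) - 3/5))**2)*46 = (49 - 2*(1 + (((-4 + 0)*6)*(-1/6) - 3*1/5))**2)*46 = (49 - 2*(1 + (-4*6*(-1/6) - 3/5))**2)*46 = (49 - 2*(1 + (-24*(-1/6) - 3/5))**2)*46 = (49 - 2*(1 + (4 - 3/5))**2)*46 = (49 - 2*(1 + 17/5)**2)*46 = (49 - 2*(22/5)**2)*46 = (49 - 2*484/25)*46 = (49 - 968/25)*46 = (257/25)*46 = 11822/25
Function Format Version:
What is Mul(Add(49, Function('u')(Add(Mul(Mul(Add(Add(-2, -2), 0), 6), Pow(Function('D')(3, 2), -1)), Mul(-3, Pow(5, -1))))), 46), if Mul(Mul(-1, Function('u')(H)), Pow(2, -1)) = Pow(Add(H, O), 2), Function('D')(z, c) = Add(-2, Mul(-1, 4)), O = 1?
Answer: Rational(11822, 25) ≈ 472.88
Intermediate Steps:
Function('D')(z, c) = -6 (Function('D')(z, c) = Add(-2, -4) = -6)
Function('u')(H) = Mul(-2, Pow(Add(1, H), 2)) (Function('u')(H) = Mul(-2, Pow(Add(H, 1), 2)) = Mul(-2, Pow(Add(1, H), 2)))
Mul(Add(49, Function('u')(Add(Mul(Mul(Add(Add(-2, -2), 0), 6), Pow(Function('D')(3, 2), -1)), Mul(-3, Pow(5, -1))))), 46) = Mul(Add(49, Mul(-2, Pow(Add(1, Add(Mul(Mul(Add(Add(-2, -2), 0), 6), Pow(-6, -1)), Mul(-3, Pow(5, -1)))), 2))), 46) = Mul(Add(49, Mul(-2, Pow(Add(1, Add(Mul(Mul(Add(-4, 0), 6), Rational(-1, 6)), Mul(-3, Rational(1, 5)))), 2))), 46) = Mul(Add(49, Mul(-2, Pow(Add(1, Add(Mul(Mul(-4, 6), Rational(-1, 6)), Rational(-3, 5))), 2))), 46) = Mul(Add(49, Mul(-2, Pow(Add(1, Add(Mul(-24, Rational(-1, 6)), Rational(-3, 5))), 2))), 46) = Mul(Add(49, Mul(-2, Pow(Add(1, Add(4, Rational(-3, 5))), 2))), 46) = Mul(Add(49, Mul(-2, Pow(Add(1, Rational(17, 5)), 2))), 46) = Mul(Add(49, Mul(-2, Pow(Rational(22, 5), 2))), 46) = Mul(Add(49, Mul(-2, Rational(484, 25))), 46) = Mul(Add(49, Rational(-968, 25)), 46) = Mul(Rational(257, 25), 46) = Rational(11822, 25)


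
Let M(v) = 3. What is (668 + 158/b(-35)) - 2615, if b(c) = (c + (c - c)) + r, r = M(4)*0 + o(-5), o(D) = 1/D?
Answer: -171731/88 ≈ -1951.5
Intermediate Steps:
r = -⅕ (r = 3*0 + 1/(-5) = 0 - ⅕ = -⅕ ≈ -0.20000)
b(c) = -⅕ + c (b(c) = (c + (c - c)) - ⅕ = (c + 0) - ⅕ = c - ⅕ = -⅕ + c)
(668 + 158/b(-35)) - 2615 = (668 + 158/(-⅕ - 35)) - 2615 = (668 + 158/(-176/5)) - 2615 = (668 + 158*(-5/176)) - 2615 = (668 - 395/88) - 2615 = 58389/88 - 2615 = -171731/88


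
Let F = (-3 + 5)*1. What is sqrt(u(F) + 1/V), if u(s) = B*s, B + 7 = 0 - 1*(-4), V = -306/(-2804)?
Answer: 22*sqrt(17)/51 ≈ 1.7786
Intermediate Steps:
V = 153/1402 (V = -306*(-1/2804) = 153/1402 ≈ 0.10913)
F = 2 (F = 2*1 = 2)
B = -3 (B = -7 + (0 - 1*(-4)) = -7 + (0 + 4) = -7 + 4 = -3)
u(s) = -3*s
sqrt(u(F) + 1/V) = sqrt(-3*2 + 1/(153/1402)) = sqrt(-6 + 1402/153) = sqrt(484/153) = 22*sqrt(17)/51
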